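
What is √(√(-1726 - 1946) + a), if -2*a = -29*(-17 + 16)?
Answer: √(-58 + 24*I*√102)/2 ≈ 4.8892 + 6.1971*I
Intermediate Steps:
a = -29/2 (a = -(-29)*(-17 + 16)/2 = -(-29)*(-1)/2 = -½*29 = -29/2 ≈ -14.500)
√(√(-1726 - 1946) + a) = √(√(-1726 - 1946) - 29/2) = √(√(-3672) - 29/2) = √(6*I*√102 - 29/2) = √(-29/2 + 6*I*√102)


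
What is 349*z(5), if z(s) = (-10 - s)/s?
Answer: -1047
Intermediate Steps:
z(s) = (-10 - s)/s
349*z(5) = 349*((-10 - 1*5)/5) = 349*((-10 - 5)/5) = 349*((1/5)*(-15)) = 349*(-3) = -1047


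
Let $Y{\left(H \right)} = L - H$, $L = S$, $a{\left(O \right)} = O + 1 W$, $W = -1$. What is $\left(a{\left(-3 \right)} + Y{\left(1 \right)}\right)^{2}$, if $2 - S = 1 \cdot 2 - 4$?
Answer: $1$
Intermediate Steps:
$a{\left(O \right)} = -1 + O$ ($a{\left(O \right)} = O + 1 \left(-1\right) = O - 1 = -1 + O$)
$S = 4$ ($S = 2 - \left(1 \cdot 2 - 4\right) = 2 - \left(2 - 4\right) = 2 - -2 = 2 + 2 = 4$)
$L = 4$
$Y{\left(H \right)} = 4 - H$
$\left(a{\left(-3 \right)} + Y{\left(1 \right)}\right)^{2} = \left(\left(-1 - 3\right) + \left(4 - 1\right)\right)^{2} = \left(-4 + \left(4 - 1\right)\right)^{2} = \left(-4 + 3\right)^{2} = \left(-1\right)^{2} = 1$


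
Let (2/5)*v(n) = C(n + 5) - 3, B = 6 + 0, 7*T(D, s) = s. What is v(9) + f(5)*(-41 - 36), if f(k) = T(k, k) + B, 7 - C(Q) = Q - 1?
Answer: -1079/2 ≈ -539.50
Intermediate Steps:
T(D, s) = s/7
B = 6
C(Q) = 8 - Q (C(Q) = 7 - (Q - 1) = 7 - (-1 + Q) = 7 + (1 - Q) = 8 - Q)
v(n) = -5*n/2 (v(n) = 5*((8 - (n + 5)) - 3)/2 = 5*((8 - (5 + n)) - 3)/2 = 5*((8 + (-5 - n)) - 3)/2 = 5*((3 - n) - 3)/2 = 5*(-n)/2 = -5*n/2)
f(k) = 6 + k/7 (f(k) = k/7 + 6 = 6 + k/7)
v(9) + f(5)*(-41 - 36) = -5/2*9 + (6 + (1/7)*5)*(-41 - 36) = -45/2 + (6 + 5/7)*(-77) = -45/2 + (47/7)*(-77) = -45/2 - 517 = -1079/2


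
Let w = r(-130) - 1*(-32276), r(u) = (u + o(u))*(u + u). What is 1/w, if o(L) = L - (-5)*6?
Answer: 1/92076 ≈ 1.0861e-5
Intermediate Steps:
o(L) = 30 + L (o(L) = L - 1*(-30) = L + 30 = 30 + L)
r(u) = 2*u*(30 + 2*u) (r(u) = (u + (30 + u))*(u + u) = (30 + 2*u)*(2*u) = 2*u*(30 + 2*u))
w = 92076 (w = 4*(-130)*(15 - 130) - 1*(-32276) = 4*(-130)*(-115) + 32276 = 59800 + 32276 = 92076)
1/w = 1/92076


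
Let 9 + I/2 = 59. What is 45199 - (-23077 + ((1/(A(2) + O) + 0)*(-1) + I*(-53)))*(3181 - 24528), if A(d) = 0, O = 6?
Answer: -3634333067/6 ≈ -6.0572e+8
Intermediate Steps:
I = 100 (I = -18 + 2*59 = -18 + 118 = 100)
45199 - (-23077 + ((1/(A(2) + O) + 0)*(-1) + I*(-53)))*(3181 - 24528) = 45199 - (-23077 + ((1/(0 + 6) + 0)*(-1) + 100*(-53)))*(3181 - 24528) = 45199 - (-23077 + ((1/6 + 0)*(-1) - 5300))*(-21347) = 45199 - (-23077 + ((1/6)*(-1) - 5300))*(-21347) = 45199 - (-23077 + (-1/6 - 5300))*(-21347) = 45199 - (-23077 - 31801/6)*(-21347) = 45199 - (-170263)*(-21347)/6 = 45199 - 1*3634604261/6 = 45199 - 3634604261/6 = -3634333067/6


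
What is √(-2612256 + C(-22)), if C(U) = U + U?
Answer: 10*I*√26123 ≈ 1616.3*I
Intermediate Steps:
C(U) = 2*U
√(-2612256 + C(-22)) = √(-2612256 + 2*(-22)) = √(-2612256 - 44) = √(-2612300) = 10*I*√26123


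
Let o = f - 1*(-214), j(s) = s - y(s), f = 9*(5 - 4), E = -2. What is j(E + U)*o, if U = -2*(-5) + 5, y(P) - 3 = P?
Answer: -669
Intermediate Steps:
y(P) = 3 + P
U = 15 (U = 10 + 5 = 15)
f = 9 (f = 9*1 = 9)
j(s) = -3 (j(s) = s - (3 + s) = s + (-3 - s) = -3)
o = 223 (o = 9 - 1*(-214) = 9 + 214 = 223)
j(E + U)*o = -3*223 = -669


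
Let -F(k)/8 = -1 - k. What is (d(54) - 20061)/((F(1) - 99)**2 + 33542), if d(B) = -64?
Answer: -20125/40431 ≈ -0.49776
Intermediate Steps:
F(k) = 8 + 8*k (F(k) = -8*(-1 - k) = 8 + 8*k)
(d(54) - 20061)/((F(1) - 99)**2 + 33542) = (-64 - 20061)/(((8 + 8*1) - 99)**2 + 33542) = -20125/(((8 + 8) - 99)**2 + 33542) = -20125/((16 - 99)**2 + 33542) = -20125/((-83)**2 + 33542) = -20125/(6889 + 33542) = -20125/40431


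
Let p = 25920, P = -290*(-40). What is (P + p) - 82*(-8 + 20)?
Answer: 36536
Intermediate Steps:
P = 11600
(P + p) - 82*(-8 + 20) = (11600 + 25920) - 82*(-8 + 20) = 37520 - 82*12 = 37520 - 984 = 36536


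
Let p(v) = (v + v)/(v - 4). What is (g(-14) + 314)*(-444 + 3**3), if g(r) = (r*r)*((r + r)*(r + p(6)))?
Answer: -18438906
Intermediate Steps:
p(v) = 2*v/(-4 + v) (p(v) = (2*v)/(-4 + v) = 2*v/(-4 + v))
g(r) = 2*r**3*(6 + r) (g(r) = (r*r)*((r + r)*(r + 2*6/(-4 + 6))) = r**2*((2*r)*(r + 2*6/2)) = r**2*((2*r)*(r + 2*6*(1/2))) = r**2*((2*r)*(r + 6)) = r**2*((2*r)*(6 + r)) = r**2*(2*r*(6 + r)) = 2*r**3*(6 + r))
(g(-14) + 314)*(-444 + 3**3) = (2*(-14)**3*(6 - 14) + 314)*(-444 + 3**3) = (2*(-2744)*(-8) + 314)*(-444 + 27) = (43904 + 314)*(-417) = 44218*(-417) = -18438906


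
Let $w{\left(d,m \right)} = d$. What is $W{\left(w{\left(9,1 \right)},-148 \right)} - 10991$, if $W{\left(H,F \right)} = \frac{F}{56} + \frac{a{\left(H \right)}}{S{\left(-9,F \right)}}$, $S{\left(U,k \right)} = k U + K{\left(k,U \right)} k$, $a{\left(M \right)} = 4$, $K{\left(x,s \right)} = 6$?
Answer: $- \frac{17084107}{1554} \approx -10994.0$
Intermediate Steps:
$S{\left(U,k \right)} = 6 k + U k$ ($S{\left(U,k \right)} = k U + 6 k = U k + 6 k = 6 k + U k$)
$W{\left(H,F \right)} = - \frac{4}{3 F} + \frac{F}{56}$ ($W{\left(H,F \right)} = \frac{F}{56} + \frac{4}{F \left(6 - 9\right)} = F \frac{1}{56} + \frac{4}{F \left(-3\right)} = \frac{F}{56} + \frac{4}{\left(-3\right) F} = \frac{F}{56} + 4 \left(- \frac{1}{3 F}\right) = \frac{F}{56} - \frac{4}{3 F} = - \frac{4}{3 F} + \frac{F}{56}$)
$W{\left(w{\left(9,1 \right)},-148 \right)} - 10991 = \left(- \frac{4}{3 \left(-148\right)} + \frac{1}{56} \left(-148\right)\right) - 10991 = \left(\left(- \frac{4}{3}\right) \left(- \frac{1}{148}\right) - \frac{37}{14}\right) - 10991 = \left(\frac{1}{111} - \frac{37}{14}\right) - 10991 = - \frac{4093}{1554} - 10991 = - \frac{17084107}{1554}$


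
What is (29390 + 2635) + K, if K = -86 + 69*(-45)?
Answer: 28834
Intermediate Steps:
K = -3191 (K = -86 - 3105 = -3191)
(29390 + 2635) + K = (29390 + 2635) - 3191 = 32025 - 3191 = 28834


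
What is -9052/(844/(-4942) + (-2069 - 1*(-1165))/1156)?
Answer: 1616051297/170101 ≈ 9500.5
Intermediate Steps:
-9052/(844/(-4942) + (-2069 - 1*(-1165))/1156) = -9052/(844*(-1/4942) + (-2069 + 1165)*(1/1156)) = -9052/(-422/2471 - 904*1/1156) = -9052/(-422/2471 - 226/289) = -9052/(-680404/714119) = -9052*(-714119/680404) = 1616051297/170101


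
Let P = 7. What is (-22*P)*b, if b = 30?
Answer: -4620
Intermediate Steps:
(-22*P)*b = -22*7*30 = -154*30 = -4620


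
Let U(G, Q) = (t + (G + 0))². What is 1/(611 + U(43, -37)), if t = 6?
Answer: 1/3012 ≈ 0.00033201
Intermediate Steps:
U(G, Q) = (6 + G)² (U(G, Q) = (6 + (G + 0))² = (6 + G)²)
1/(611 + U(43, -37)) = 1/(611 + (6 + 43)²) = 1/(611 + 49²) = 1/(611 + 2401) = 1/3012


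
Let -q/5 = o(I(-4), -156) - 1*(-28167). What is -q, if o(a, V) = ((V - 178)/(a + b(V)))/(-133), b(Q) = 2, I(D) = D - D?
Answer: 18731890/133 ≈ 1.4084e+5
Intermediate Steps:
I(D) = 0
o(a, V) = -(-178 + V)/(133*(2 + a)) (o(a, V) = ((V - 178)/(a + 2))/(-133) = ((-178 + V)/(2 + a))*(-1/133) = -(-178 + V)/(133*(2 + a)))
q = -18731890/133 (q = -5*((178 - 1*(-156))/(133*(2 + 0)) - 1*(-28167)) = -5*((1/133)*(178 + 156)/2 + 28167) = -5*((1/133)*(½)*334 + 28167) = -5*(167/133 + 28167) = -5*3746378/133 = -18731890/133 ≈ -1.4084e+5)
-q = -1*(-18731890/133) = 18731890/133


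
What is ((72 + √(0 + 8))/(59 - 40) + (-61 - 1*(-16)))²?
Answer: 613097/361 - 3132*√2/361 ≈ 1686.1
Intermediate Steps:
((72 + √(0 + 8))/(59 - 40) + (-61 - 1*(-16)))² = ((72 + √8)/19 + (-61 + 16))² = ((72 + 2*√2)*(1/19) - 45)² = ((72/19 + 2*√2/19) - 45)² = (-783/19 + 2*√2/19)²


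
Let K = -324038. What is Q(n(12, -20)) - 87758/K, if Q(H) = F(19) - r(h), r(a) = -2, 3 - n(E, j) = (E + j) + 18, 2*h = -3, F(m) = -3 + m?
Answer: 269111/14729 ≈ 18.271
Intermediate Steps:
h = -3/2 (h = (½)*(-3) = -3/2 ≈ -1.5000)
n(E, j) = -15 - E - j (n(E, j) = 3 - ((E + j) + 18) = 3 - (18 + E + j) = 3 + (-18 - E - j) = -15 - E - j)
Q(H) = 18 (Q(H) = (-3 + 19) - 1*(-2) = 16 + 2 = 18)
Q(n(12, -20)) - 87758/K = 18 - 87758/(-324038) = 18 - 87758*(-1)/324038 = 18 - 1*(-3989/14729) = 18 + 3989/14729 = 269111/14729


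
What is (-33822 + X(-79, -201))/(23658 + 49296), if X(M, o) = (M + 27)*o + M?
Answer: -23449/72954 ≈ -0.32142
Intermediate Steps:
X(M, o) = M + o*(27 + M) (X(M, o) = (27 + M)*o + M = o*(27 + M) + M = M + o*(27 + M))
(-33822 + X(-79, -201))/(23658 + 49296) = (-33822 + (-79 + 27*(-201) - 79*(-201)))/(23658 + 49296) = (-33822 + (-79 - 5427 + 15879))/72954 = (-33822 + 10373)*(1/72954) = -23449*1/72954 = -23449/72954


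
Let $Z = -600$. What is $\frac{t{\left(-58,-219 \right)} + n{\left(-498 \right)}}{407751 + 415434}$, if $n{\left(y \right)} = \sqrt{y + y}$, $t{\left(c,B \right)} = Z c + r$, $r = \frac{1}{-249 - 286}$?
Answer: $\frac{18617999}{440403975} + \frac{2 i \sqrt{249}}{823185} \approx 0.042275 + 3.8338 \cdot 10^{-5} i$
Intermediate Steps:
$r = - \frac{1}{535}$ ($r = \frac{1}{-535} = - \frac{1}{535} \approx -0.0018692$)
$t{\left(c,B \right)} = - \frac{1}{535} - 600 c$ ($t{\left(c,B \right)} = - 600 c - \frac{1}{535} = - \frac{1}{535} - 600 c$)
$n{\left(y \right)} = \sqrt{2} \sqrt{y}$ ($n{\left(y \right)} = \sqrt{2 y} = \sqrt{2} \sqrt{y}$)
$\frac{t{\left(-58,-219 \right)} + n{\left(-498 \right)}}{407751 + 415434} = \frac{\left(- \frac{1}{535} - -34800\right) + \sqrt{2} \sqrt{-498}}{407751 + 415434} = \frac{\left(- \frac{1}{535} + 34800\right) + \sqrt{2} i \sqrt{498}}{823185} = \left(\frac{18617999}{535} + 2 i \sqrt{249}\right) \frac{1}{823185} = \frac{18617999}{440403975} + \frac{2 i \sqrt{249}}{823185}$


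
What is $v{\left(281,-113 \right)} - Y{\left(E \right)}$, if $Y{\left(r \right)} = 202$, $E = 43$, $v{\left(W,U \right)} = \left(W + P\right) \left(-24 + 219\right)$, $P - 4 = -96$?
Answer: $36653$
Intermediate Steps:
$P = -92$ ($P = 4 - 96 = -92$)
$v{\left(W,U \right)} = -17940 + 195 W$ ($v{\left(W,U \right)} = \left(W - 92\right) \left(-24 + 219\right) = \left(-92 + W\right) 195 = -17940 + 195 W$)
$v{\left(281,-113 \right)} - Y{\left(E \right)} = \left(-17940 + 195 \cdot 281\right) - 202 = \left(-17940 + 54795\right) - 202 = 36855 - 202 = 36653$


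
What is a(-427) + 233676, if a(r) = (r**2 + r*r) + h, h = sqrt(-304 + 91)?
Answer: 598334 + I*sqrt(213) ≈ 5.9833e+5 + 14.595*I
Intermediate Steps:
h = I*sqrt(213) (h = sqrt(-213) = I*sqrt(213) ≈ 14.595*I)
a(r) = 2*r**2 + I*sqrt(213) (a(r) = (r**2 + r*r) + I*sqrt(213) = (r**2 + r**2) + I*sqrt(213) = 2*r**2 + I*sqrt(213))
a(-427) + 233676 = (2*(-427)**2 + I*sqrt(213)) + 233676 = (2*182329 + I*sqrt(213)) + 233676 = (364658 + I*sqrt(213)) + 233676 = 598334 + I*sqrt(213)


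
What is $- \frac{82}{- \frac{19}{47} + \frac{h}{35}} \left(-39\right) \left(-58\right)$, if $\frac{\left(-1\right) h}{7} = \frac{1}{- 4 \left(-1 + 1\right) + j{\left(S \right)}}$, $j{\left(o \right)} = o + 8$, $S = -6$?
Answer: $\frac{29059160}{79} \approx 3.6784 \cdot 10^{5}$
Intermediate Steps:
$j{\left(o \right)} = 8 + o$
$h = - \frac{7}{2}$ ($h = - \frac{7}{- 4 \left(-1 + 1\right) + \left(8 - 6\right)} = - \frac{7}{\left(-4\right) 0 + 2} = - \frac{7}{0 + 2} = - \frac{7}{2} \approx -3.5$)
$- \frac{82}{- \frac{19}{47} + \frac{h}{35}} \left(-39\right) \left(-58\right) = - \frac{82}{- \frac{19}{47} - \frac{7}{2 \cdot 35}} \left(-39\right) \left(-58\right) = - \frac{82}{\left(-19\right) \frac{1}{47} - \frac{1}{10}} \left(-39\right) \left(-58\right) = - \frac{82}{- \frac{19}{47} - \frac{1}{10}} \left(-39\right) \left(-58\right) = - \frac{82}{- \frac{237}{470}} \left(-39\right) \left(-58\right) = \left(-82\right) \left(- \frac{470}{237}\right) \left(-39\right) \left(-58\right) = \frac{38540}{237} \left(-39\right) \left(-58\right) = \left(- \frac{501020}{79}\right) \left(-58\right) = \frac{29059160}{79}$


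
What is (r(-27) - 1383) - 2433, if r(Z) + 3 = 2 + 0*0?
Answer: -3817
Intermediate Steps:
r(Z) = -1 (r(Z) = -3 + (2 + 0*0) = -3 + (2 + 0) = -3 + 2 = -1)
(r(-27) - 1383) - 2433 = (-1 - 1383) - 2433 = -1384 - 2433 = -3817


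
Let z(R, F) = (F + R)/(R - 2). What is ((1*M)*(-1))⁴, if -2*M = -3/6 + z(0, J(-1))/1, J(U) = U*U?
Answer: 1/16 ≈ 0.062500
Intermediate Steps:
J(U) = U²
z(R, F) = (F + R)/(-2 + R)
M = ½ (M = -(-3/6 + (((-1)² + 0)/(-2 + 0))/1)/2 = -(-3*⅙ + ((1 + 0)/(-2))*1)/2 = -(-½ - ½*1*1)/2 = -(-½ - ½*1)/2 = -(-½ - ½)/2 = -½*(-1) = ½ ≈ 0.50000)
((1*M)*(-1))⁴ = ((1*(½))*(-1))⁴ = ((½)*(-1))⁴ = (-½)⁴ = 1/16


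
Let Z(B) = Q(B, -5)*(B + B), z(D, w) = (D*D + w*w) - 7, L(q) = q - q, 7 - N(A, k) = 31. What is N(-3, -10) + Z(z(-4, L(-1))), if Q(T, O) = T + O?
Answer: 48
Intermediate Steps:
N(A, k) = -24 (N(A, k) = 7 - 1*31 = 7 - 31 = -24)
L(q) = 0
Q(T, O) = O + T
z(D, w) = -7 + D² + w² (z(D, w) = (D² + w²) - 7 = -7 + D² + w²)
Z(B) = 2*B*(-5 + B) (Z(B) = (-5 + B)*(B + B) = (-5 + B)*(2*B) = 2*B*(-5 + B))
N(-3, -10) + Z(z(-4, L(-1))) = -24 + 2*(-7 + (-4)² + 0²)*(-5 + (-7 + (-4)² + 0²)) = -24 + 2*(-7 + 16 + 0)*(-5 + (-7 + 16 + 0)) = -24 + 2*9*(-5 + 9) = -24 + 2*9*4 = -24 + 72 = 48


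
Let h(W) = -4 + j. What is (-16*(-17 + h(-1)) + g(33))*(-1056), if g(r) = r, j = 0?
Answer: -389664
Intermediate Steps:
h(W) = -4 (h(W) = -4 + 0 = -4)
(-16*(-17 + h(-1)) + g(33))*(-1056) = (-16*(-17 - 4) + 33)*(-1056) = (-16*(-21) + 33)*(-1056) = (336 + 33)*(-1056) = 369*(-1056) = -389664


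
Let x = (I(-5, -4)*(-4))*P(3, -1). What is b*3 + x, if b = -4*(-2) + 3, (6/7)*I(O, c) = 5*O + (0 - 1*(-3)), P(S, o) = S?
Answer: 341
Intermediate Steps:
I(O, c) = 7/2 + 35*O/6 (I(O, c) = 7*(5*O + (0 - 1*(-3)))/6 = 7*(5*O + (0 + 3))/6 = 7*(5*O + 3)/6 = 7*(3 + 5*O)/6 = 7/2 + 35*O/6)
b = 11 (b = 8 + 3 = 11)
x = 308 (x = ((7/2 + (35/6)*(-5))*(-4))*3 = ((7/2 - 175/6)*(-4))*3 = -77/3*(-4)*3 = (308/3)*3 = 308)
b*3 + x = 11*3 + 308 = 33 + 308 = 341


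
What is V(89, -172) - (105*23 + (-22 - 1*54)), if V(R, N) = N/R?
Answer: -208343/89 ≈ -2340.9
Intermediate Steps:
V(89, -172) - (105*23 + (-22 - 1*54)) = -172/89 - (105*23 + (-22 - 1*54)) = -172*1/89 - (2415 + (-22 - 54)) = -172/89 - (2415 - 76) = -172/89 - 1*2339 = -172/89 - 2339 = -208343/89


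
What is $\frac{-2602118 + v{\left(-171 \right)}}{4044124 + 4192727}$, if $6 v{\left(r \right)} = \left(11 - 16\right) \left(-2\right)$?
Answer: $- \frac{7806349}{24710553} \approx -0.31591$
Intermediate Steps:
$v{\left(r \right)} = \frac{5}{3}$ ($v{\left(r \right)} = \frac{\left(11 - 16\right) \left(-2\right)}{6} = \frac{\left(-5\right) \left(-2\right)}{6} = \frac{1}{6} \cdot 10 = \frac{5}{3}$)
$\frac{-2602118 + v{\left(-171 \right)}}{4044124 + 4192727} = \frac{-2602118 + \frac{5}{3}}{4044124 + 4192727} = - \frac{7806349}{3 \cdot 8236851} = \left(- \frac{7806349}{3}\right) \frac{1}{8236851} = - \frac{7806349}{24710553}$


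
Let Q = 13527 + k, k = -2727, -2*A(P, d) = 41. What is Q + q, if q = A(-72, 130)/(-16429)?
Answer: 354866441/32858 ≈ 10800.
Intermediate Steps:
A(P, d) = -41/2 (A(P, d) = -1/2*41 = -41/2)
Q = 10800 (Q = 13527 - 2727 = 10800)
q = 41/32858 (q = -41/2/(-16429) = -41/2*(-1/16429) = 41/32858 ≈ 0.0012478)
Q + q = 10800 + 41/32858 = 354866441/32858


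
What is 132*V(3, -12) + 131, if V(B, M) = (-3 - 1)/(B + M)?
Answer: 569/3 ≈ 189.67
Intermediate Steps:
V(B, M) = -4/(B + M)
132*V(3, -12) + 131 = 132*(-4/(3 - 12)) + 131 = 132*(-4/(-9)) + 131 = 132*(-4*(-⅑)) + 131 = 132*(4/9) + 131 = 176/3 + 131 = 569/3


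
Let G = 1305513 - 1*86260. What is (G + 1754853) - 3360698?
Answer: -386592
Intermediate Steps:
G = 1219253 (G = 1305513 - 86260 = 1219253)
(G + 1754853) - 3360698 = (1219253 + 1754853) - 3360698 = 2974106 - 3360698 = -386592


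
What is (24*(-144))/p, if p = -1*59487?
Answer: 1152/19829 ≈ 0.058097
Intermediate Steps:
p = -59487
(24*(-144))/p = (24*(-144))/(-59487) = -3456*(-1/59487) = 1152/19829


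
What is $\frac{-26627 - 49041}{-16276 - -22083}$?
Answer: $- \frac{75668}{5807} \approx -13.03$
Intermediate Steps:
$\frac{-26627 - 49041}{-16276 - -22083} = - \frac{75668}{-16276 + 22083} = - \frac{75668}{5807}$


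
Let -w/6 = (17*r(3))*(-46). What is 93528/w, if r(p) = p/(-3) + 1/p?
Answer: -11691/391 ≈ -29.900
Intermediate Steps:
r(p) = 1/p - p/3 (r(p) = p*(-⅓) + 1/p = -p/3 + 1/p = 1/p - p/3)
w = -3128 (w = -6*17*(1/3 - ⅓*3)*(-46) = -6*17*(⅓ - 1)*(-46) = -6*17*(-⅔)*(-46) = -(-68)*(-46) = -6*1564/3 = -3128)
93528/w = 93528/(-3128) = 93528*(-1/3128) = -11691/391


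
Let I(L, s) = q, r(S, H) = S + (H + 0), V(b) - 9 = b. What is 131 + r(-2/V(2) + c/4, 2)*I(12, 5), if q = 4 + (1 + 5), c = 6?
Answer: 1806/11 ≈ 164.18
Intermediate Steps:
V(b) = 9 + b
q = 10 (q = 4 + 6 = 10)
r(S, H) = H + S (r(S, H) = S + H = H + S)
I(L, s) = 10
131 + r(-2/V(2) + c/4, 2)*I(12, 5) = 131 + (2 + (-2/(9 + 2) + 6/4))*10 = 131 + (2 + (-2/11 + 6*(¼)))*10 = 131 + (2 + (-2*1/11 + 3/2))*10 = 131 + (2 + (-2/11 + 3/2))*10 = 131 + (2 + 29/22)*10 = 131 + (73/22)*10 = 131 + 365/11 = 1806/11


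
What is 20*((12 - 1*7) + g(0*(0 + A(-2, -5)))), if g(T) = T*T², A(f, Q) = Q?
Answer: 100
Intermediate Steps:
g(T) = T³
20*((12 - 1*7) + g(0*(0 + A(-2, -5)))) = 20*((12 - 1*7) + (0*(0 - 5))³) = 20*((12 - 7) + (0*(-5))³) = 20*(5 + 0³) = 20*(5 + 0) = 20*5 = 100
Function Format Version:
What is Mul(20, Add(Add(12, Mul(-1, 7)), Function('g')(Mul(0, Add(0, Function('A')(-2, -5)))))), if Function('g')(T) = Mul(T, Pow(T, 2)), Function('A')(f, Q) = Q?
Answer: 100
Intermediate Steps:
Function('g')(T) = Pow(T, 3)
Mul(20, Add(Add(12, Mul(-1, 7)), Function('g')(Mul(0, Add(0, Function('A')(-2, -5)))))) = Mul(20, Add(Add(12, Mul(-1, 7)), Pow(Mul(0, Add(0, -5)), 3))) = Mul(20, Add(Add(12, -7), Pow(Mul(0, -5), 3))) = Mul(20, Add(5, Pow(0, 3))) = Mul(20, Add(5, 0)) = Mul(20, 5) = 100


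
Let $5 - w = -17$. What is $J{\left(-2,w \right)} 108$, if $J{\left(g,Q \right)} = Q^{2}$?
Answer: $52272$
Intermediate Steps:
$w = 22$ ($w = 5 - -17 = 5 + 17 = 22$)
$J{\left(-2,w \right)} 108 = 22^{2} \cdot 108 = 484 \cdot 108 = 52272$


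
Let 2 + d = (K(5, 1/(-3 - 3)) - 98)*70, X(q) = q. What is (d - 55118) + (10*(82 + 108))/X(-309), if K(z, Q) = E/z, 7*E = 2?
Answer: -19152484/309 ≈ -61982.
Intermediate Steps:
E = 2/7 (E = (⅐)*2 = 2/7 ≈ 0.28571)
K(z, Q) = 2/(7*z)
d = -6858 (d = -2 + ((2/7)/5 - 98)*70 = -2 + ((2/7)*(⅕) - 98)*70 = -2 + (2/35 - 98)*70 = -2 - 3428/35*70 = -2 - 6856 = -6858)
(d - 55118) + (10*(82 + 108))/X(-309) = (-6858 - 55118) + (10*(82 + 108))/(-309) = -61976 + (10*190)*(-1/309) = -61976 + 1900*(-1/309) = -61976 - 1900/309 = -19152484/309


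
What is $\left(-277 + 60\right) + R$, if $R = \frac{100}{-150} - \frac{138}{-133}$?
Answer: $- \frac{86435}{399} \approx -216.63$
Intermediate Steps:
$R = \frac{148}{399}$ ($R = 100 \left(- \frac{1}{150}\right) - - \frac{138}{133} = - \frac{2}{3} + \frac{138}{133} = \frac{148}{399} \approx 0.37093$)
$\left(-277 + 60\right) + R = \left(-277 + 60\right) + \frac{148}{399} = -217 + \frac{148}{399} = - \frac{86435}{399}$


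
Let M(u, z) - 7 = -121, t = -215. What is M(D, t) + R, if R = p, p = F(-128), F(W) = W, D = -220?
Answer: -242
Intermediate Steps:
M(u, z) = -114 (M(u, z) = 7 - 121 = -114)
p = -128
R = -128
M(D, t) + R = -114 - 128 = -242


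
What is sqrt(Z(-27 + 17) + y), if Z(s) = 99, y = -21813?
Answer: I*sqrt(21714) ≈ 147.36*I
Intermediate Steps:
sqrt(Z(-27 + 17) + y) = sqrt(99 - 21813) = sqrt(-21714) = I*sqrt(21714)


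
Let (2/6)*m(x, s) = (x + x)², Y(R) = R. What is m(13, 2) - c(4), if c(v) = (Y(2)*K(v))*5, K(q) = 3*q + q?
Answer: 1868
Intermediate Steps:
m(x, s) = 12*x² (m(x, s) = 3*(x + x)² = 3*(2*x)² = 3*(4*x²) = 12*x²)
K(q) = 4*q
c(v) = 40*v (c(v) = (2*(4*v))*5 = (8*v)*5 = 40*v)
m(13, 2) - c(4) = 12*13² - 40*4 = 12*169 - 1*160 = 2028 - 160 = 1868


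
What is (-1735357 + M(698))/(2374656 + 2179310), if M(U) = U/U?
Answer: -867678/2276983 ≈ -0.38106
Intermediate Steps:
M(U) = 1
(-1735357 + M(698))/(2374656 + 2179310) = (-1735357 + 1)/(2374656 + 2179310) = -1735356/4553966 = -1735356*1/4553966 = -867678/2276983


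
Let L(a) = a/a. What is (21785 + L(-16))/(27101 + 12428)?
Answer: 21786/39529 ≈ 0.55114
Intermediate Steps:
L(a) = 1
(21785 + L(-16))/(27101 + 12428) = (21785 + 1)/(27101 + 12428) = 21786/39529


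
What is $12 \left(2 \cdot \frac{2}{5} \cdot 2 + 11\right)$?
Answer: $\frac{756}{5} \approx 151.2$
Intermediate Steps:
$12 \left(2 \cdot \frac{2}{5} \cdot 2 + 11\right) = 12 \left(\frac{4}{5} \cdot 2 + 11\right) = 12 \left(\frac{8}{5} + 11\right) = 12 \cdot \frac{63}{5} = \frac{756}{5}$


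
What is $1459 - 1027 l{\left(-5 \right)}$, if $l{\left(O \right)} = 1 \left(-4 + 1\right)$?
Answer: $4540$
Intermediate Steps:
$l{\left(O \right)} = -3$ ($l{\left(O \right)} = 1 \left(-3\right) = -3$)
$1459 - 1027 l{\left(-5 \right)} = 1459 - -3081 = 1459 + 3081 = 4540$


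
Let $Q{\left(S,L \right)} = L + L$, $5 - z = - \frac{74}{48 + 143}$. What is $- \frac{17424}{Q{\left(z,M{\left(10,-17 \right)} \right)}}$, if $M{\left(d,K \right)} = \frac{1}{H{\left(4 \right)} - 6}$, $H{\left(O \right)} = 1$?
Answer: $43560$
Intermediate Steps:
$z = \frac{1029}{191}$ ($z = 5 - - \frac{74}{48 + 143} = 5 - - \frac{74}{191} = 5 + \frac{74}{191} = \frac{1029}{191} \approx 5.3874$)
$M{\left(d,K \right)} = - \frac{1}{5}$ ($M{\left(d,K \right)} = \frac{1}{1 - 6} = \frac{1}{-5} = - \frac{1}{5}$)
$Q{\left(S,L \right)} = 2 L$
$- \frac{17424}{Q{\left(z,M{\left(10,-17 \right)} \right)}} = - \frac{17424}{2 \left(- \frac{1}{5}\right)} = - \frac{17424}{- \frac{2}{5}} = \left(-17424\right) \left(- \frac{5}{2}\right) = 43560$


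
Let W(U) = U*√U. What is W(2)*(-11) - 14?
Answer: -14 - 22*√2 ≈ -45.113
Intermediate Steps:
W(U) = U^(3/2)
W(2)*(-11) - 14 = 2^(3/2)*(-11) - 14 = (2*√2)*(-11) - 14 = -22*√2 - 14 = -14 - 22*√2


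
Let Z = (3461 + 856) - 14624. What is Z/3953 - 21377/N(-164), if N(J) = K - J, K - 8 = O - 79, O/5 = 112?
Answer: -91233752/2581309 ≈ -35.344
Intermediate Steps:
O = 560 (O = 5*112 = 560)
K = 489 (K = 8 + (560 - 79) = 8 + 481 = 489)
N(J) = 489 - J
Z = -10307 (Z = 4317 - 14624 = -10307)
Z/3953 - 21377/N(-164) = -10307/3953 - 21377/(489 - 1*(-164)) = -10307*1/3953 - 21377/(489 + 164) = -10307/3953 - 21377/653 = -91233752/2581309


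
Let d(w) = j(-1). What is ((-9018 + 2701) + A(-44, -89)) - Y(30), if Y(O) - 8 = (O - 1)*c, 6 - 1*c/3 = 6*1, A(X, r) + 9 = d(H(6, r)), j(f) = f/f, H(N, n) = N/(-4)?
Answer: -6333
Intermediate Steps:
H(N, n) = -N/4 (H(N, n) = N*(-¼) = -N/4)
j(f) = 1
d(w) = 1
A(X, r) = -8 (A(X, r) = -9 + 1 = -8)
c = 0 (c = 18 - 18 = 0)
Y(O) = 8 (Y(O) = 8 + (O - 1)*0 = 8 + (-1 + O)*0 = 8 + 0 = 8)
((-9018 + 2701) + A(-44, -89)) - Y(30) = ((-9018 + 2701) - 8) - 1*8 = (-6317 - 8) - 8 = -6325 - 8 = -6333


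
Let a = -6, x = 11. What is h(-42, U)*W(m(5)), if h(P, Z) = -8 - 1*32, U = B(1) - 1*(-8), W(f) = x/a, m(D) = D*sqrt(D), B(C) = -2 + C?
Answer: 220/3 ≈ 73.333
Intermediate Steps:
m(D) = D**(3/2)
W(f) = -11/6 (W(f) = 11/(-6) = 11*(-1/6) = -11/6)
U = 7 (U = (-2 + 1) - 1*(-8) = -1 + 8 = 7)
h(P, Z) = -40 (h(P, Z) = -8 - 32 = -40)
h(-42, U)*W(m(5)) = -40*(-11/6) = 220/3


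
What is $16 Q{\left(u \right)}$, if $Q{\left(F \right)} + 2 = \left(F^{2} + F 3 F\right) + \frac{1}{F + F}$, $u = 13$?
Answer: $\frac{140200}{13} \approx 10785.0$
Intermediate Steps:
$Q{\left(F \right)} = -2 + \frac{1}{2 F} + 4 F^{2}$ ($Q{\left(F \right)} = -2 + \left(\left(F^{2} + F 3 F\right) + \frac{1}{F + F}\right) = -2 + \left(\left(F^{2} + 3 F F\right) + \frac{1}{2 F}\right) = -2 + \left(\left(F^{2} + 3 F^{2}\right) + \frac{1}{2 F}\right) = -2 + \left(4 F^{2} + \frac{1}{2 F}\right) = -2 + \left(\frac{1}{2 F} + 4 F^{2}\right) = -2 + \frac{1}{2 F} + 4 F^{2}$)
$16 Q{\left(u \right)} = 16 \left(-2 + \frac{1}{2 \cdot 13} + 4 \cdot 13^{2}\right) = 16 \left(-2 + \frac{1}{2} \cdot \frac{1}{13} + 4 \cdot 169\right) = 16 \left(-2 + \frac{1}{26} + 676\right) = 16 \cdot \frac{17525}{26} = \frac{140200}{13}$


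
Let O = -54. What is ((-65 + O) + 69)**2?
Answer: 2500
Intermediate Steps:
((-65 + O) + 69)**2 = ((-65 - 54) + 69)**2 = (-119 + 69)**2 = (-50)**2 = 2500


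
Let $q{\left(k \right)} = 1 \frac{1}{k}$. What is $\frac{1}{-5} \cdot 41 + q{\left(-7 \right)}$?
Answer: $- \frac{292}{35} \approx -8.3428$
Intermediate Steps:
$q{\left(k \right)} = \frac{1}{k}$
$\frac{1}{-5} \cdot 41 + q{\left(-7 \right)} = \frac{1}{-5} \cdot 41 + \frac{1}{-7} = \left(- \frac{1}{5}\right) 41 - \frac{1}{7} = - \frac{41}{5} - \frac{1}{7} = - \frac{292}{35}$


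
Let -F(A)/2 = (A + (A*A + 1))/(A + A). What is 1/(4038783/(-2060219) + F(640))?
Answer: -188362880/121110160557 ≈ -0.0015553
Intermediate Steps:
F(A) = -(1 + A + A²)/A (F(A) = -2*(A + (A*A + 1))/(A + A) = -2*(A + (A² + 1))/(2*A) = -2*(A + (1 + A²))*1/(2*A) = -2*(1 + A + A²)*1/(2*A) = -(1 + A + A²)/A)
1/(4038783/(-2060219) + F(640)) = 1/(4038783/(-2060219) + (-1 - 1*640 - 1/640)) = 1/(4038783*(-1/2060219) + (-1 - 640 - 1*1/640)) = 1/(-576969/294317 + (-1 - 640 - 1/640)) = 1/(-576969/294317 - 410241/640) = 1/(-121110160557/188362880) = -188362880/121110160557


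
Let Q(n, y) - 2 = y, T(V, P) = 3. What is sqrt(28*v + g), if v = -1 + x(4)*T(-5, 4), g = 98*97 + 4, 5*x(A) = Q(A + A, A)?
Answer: sqrt(239570)/5 ≈ 97.892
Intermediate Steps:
Q(n, y) = 2 + y
x(A) = 2/5 + A/5 (x(A) = (2 + A)/5 = 2/5 + A/5)
g = 9510 (g = 9506 + 4 = 9510)
v = 13/5 (v = -1 + (2/5 + (1/5)*4)*3 = -1 + (2/5 + 4/5)*3 = -1 + (6/5)*3 = -1 + 18/5 = 13/5 ≈ 2.6000)
sqrt(28*v + g) = sqrt(28*(13/5) + 9510) = sqrt(364/5 + 9510) = sqrt(47914/5) = sqrt(239570)/5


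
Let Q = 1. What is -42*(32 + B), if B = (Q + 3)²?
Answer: -2016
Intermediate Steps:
B = 16 (B = (1 + 3)² = 4² = 16)
-42*(32 + B) = -42*(32 + 16) = -42*48 = -2016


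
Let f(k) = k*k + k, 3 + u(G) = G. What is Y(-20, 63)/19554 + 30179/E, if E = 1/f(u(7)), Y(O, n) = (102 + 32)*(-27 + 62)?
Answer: 5901204005/9777 ≈ 6.0358e+5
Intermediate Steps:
Y(O, n) = 4690 (Y(O, n) = 134*35 = 4690)
u(G) = -3 + G
f(k) = k + k² (f(k) = k² + k = k + k²)
E = 1/20 (E = 1/((-3 + 7)*(1 + (-3 + 7))) = 1/(4*(1 + 4)) = 1/(4*5) = 1/20 ≈ 0.050000)
Y(-20, 63)/19554 + 30179/E = 4690/19554 + 30179/(1/20) = 4690*(1/19554) + 30179*20 = 2345/9777 + 603580 = 5901204005/9777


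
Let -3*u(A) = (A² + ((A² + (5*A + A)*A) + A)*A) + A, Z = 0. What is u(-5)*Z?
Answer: 0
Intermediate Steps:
u(A) = -A/3 - A²/3 - A*(A + 7*A²)/3 (u(A) = -((A² + ((A² + (5*A + A)*A) + A)*A) + A)/3 = -((A² + ((A² + (6*A)*A) + A)*A) + A)/3 = -((A² + ((A² + 6*A²) + A)*A) + A)/3 = -((A² + (7*A² + A)*A) + A)/3 = -((A² + (A + 7*A²)*A) + A)/3 = -((A² + A*(A + 7*A²)) + A)/3 = -(A + A² + A*(A + 7*A²))/3 = -A/3 - A²/3 - A*(A + 7*A²)/3)
u(-5)*Z = -⅓*(-5)*(1 + 2*(-5) + 7*(-5)²)*0 = -⅓*(-5)*(1 - 10 + 7*25)*0 = -⅓*(-5)*(1 - 10 + 175)*0 = -⅓*(-5)*166*0 = (830/3)*0 = 0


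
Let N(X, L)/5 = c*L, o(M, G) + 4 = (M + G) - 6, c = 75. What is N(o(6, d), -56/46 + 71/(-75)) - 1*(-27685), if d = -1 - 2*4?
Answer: 618090/23 ≈ 26873.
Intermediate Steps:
d = -9 (d = -1 - 8 = -9)
o(M, G) = -10 + G + M (o(M, G) = -4 + ((M + G) - 6) = -4 + ((G + M) - 6) = -4 + (-6 + G + M) = -10 + G + M)
N(X, L) = 375*L (N(X, L) = 5*(75*L) = 375*L)
N(o(6, d), -56/46 + 71/(-75)) - 1*(-27685) = 375*(-56/46 + 71/(-75)) - 1*(-27685) = 375*(-56*1/46 + 71*(-1/75)) + 27685 = 375*(-28/23 - 71/75) + 27685 = 375*(-3733/1725) + 27685 = -18665/23 + 27685 = 618090/23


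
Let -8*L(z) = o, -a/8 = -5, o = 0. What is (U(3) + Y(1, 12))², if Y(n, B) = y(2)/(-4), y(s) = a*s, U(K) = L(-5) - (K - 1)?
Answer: 484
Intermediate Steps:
a = 40 (a = -8*(-5) = 40)
L(z) = 0 (L(z) = -⅛*0 = 0)
U(K) = 1 - K (U(K) = 0 - (K - 1) = 0 - (-1 + K) = 0 + (1 - K) = 1 - K)
y(s) = 40*s
Y(n, B) = -20 (Y(n, B) = (40*2)/(-4) = 80*(-¼) = -20)
(U(3) + Y(1, 12))² = ((1 - 1*3) - 20)² = ((1 - 3) - 20)² = (-2 - 20)² = (-22)² = 484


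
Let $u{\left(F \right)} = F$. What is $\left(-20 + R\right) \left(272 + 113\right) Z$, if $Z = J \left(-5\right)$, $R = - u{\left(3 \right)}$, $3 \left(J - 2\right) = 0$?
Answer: $88550$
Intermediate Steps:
$J = 2$ ($J = 2 + \frac{1}{3} \cdot 0 = 2 + 0 = 2$)
$R = -3$ ($R = \left(-1\right) 3 = -3$)
$Z = -10$ ($Z = 2 \left(-5\right) = -10$)
$\left(-20 + R\right) \left(272 + 113\right) Z = \left(-20 - 3\right) \left(272 + 113\right) \left(-10\right) = \left(-23\right) 385 \left(-10\right) = \left(-8855\right) \left(-10\right) = 88550$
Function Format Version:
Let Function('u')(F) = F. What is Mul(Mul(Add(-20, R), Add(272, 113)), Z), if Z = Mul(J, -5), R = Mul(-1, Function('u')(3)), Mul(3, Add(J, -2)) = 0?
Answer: 88550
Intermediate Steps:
J = 2 (J = Add(2, Mul(Rational(1, 3), 0)) = Add(2, 0) = 2)
R = -3 (R = Mul(-1, 3) = -3)
Z = -10 (Z = Mul(2, -5) = -10)
Mul(Mul(Add(-20, R), Add(272, 113)), Z) = Mul(Mul(Add(-20, -3), Add(272, 113)), -10) = Mul(Mul(-23, 385), -10) = Mul(-8855, -10) = 88550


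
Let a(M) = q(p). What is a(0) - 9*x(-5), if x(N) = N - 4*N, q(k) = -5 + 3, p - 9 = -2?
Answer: -137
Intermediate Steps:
p = 7 (p = 9 - 2 = 7)
q(k) = -2
a(M) = -2
x(N) = -3*N
a(0) - 9*x(-5) = -2 - (-27)*(-5) = -2 - 9*15 = -2 - 135 = -137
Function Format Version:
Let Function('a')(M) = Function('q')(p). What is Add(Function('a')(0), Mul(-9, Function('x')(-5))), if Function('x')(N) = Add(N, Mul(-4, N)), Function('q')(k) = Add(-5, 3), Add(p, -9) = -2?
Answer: -137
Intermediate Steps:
p = 7 (p = Add(9, -2) = 7)
Function('q')(k) = -2
Function('a')(M) = -2
Function('x')(N) = Mul(-3, N)
Add(Function('a')(0), Mul(-9, Function('x')(-5))) = Add(-2, Mul(-9, Mul(-3, -5))) = Add(-2, Mul(-9, 15)) = Add(-2, -135) = -137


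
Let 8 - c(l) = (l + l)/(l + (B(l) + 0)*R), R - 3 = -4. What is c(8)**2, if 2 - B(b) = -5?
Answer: 64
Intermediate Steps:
R = -1 (R = 3 - 4 = -1)
B(b) = 7 (B(b) = 2 - 1*(-5) = 2 + 5 = 7)
c(l) = 8 - 2*l/(-7 + l) (c(l) = 8 - (l + l)/(l + (7 + 0)*(-1)) = 8 - 2*l/(l + 7*(-1)) = 8 - 2*l/(l - 7) = 8 - 2*l/(-7 + l))
c(8)**2 = (2*(-28 + 3*8)/(-7 + 8))**2 = (2*(-28 + 24)/1)**2 = (2*1*(-4))**2 = (-8)**2 = 64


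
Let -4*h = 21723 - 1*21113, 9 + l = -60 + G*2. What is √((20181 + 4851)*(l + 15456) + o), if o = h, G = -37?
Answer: √1533259454/2 ≈ 19578.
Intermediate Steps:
l = -143 (l = -9 + (-60 - 37*2) = -9 + (-60 - 74) = -9 - 134 = -143)
h = -305/2 (h = -(21723 - 1*21113)/4 = -(21723 - 21113)/4 = -¼*610 = -305/2 ≈ -152.50)
o = -305/2 ≈ -152.50
√((20181 + 4851)*(l + 15456) + o) = √((20181 + 4851)*(-143 + 15456) - 305/2) = √(25032*15313 - 305/2) = √(383315016 - 305/2) = √(766629727/2) = √1533259454/2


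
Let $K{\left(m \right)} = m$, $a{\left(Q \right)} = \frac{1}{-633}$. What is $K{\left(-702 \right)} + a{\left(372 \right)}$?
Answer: $- \frac{444367}{633} \approx -702.0$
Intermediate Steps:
$a{\left(Q \right)} = - \frac{1}{633}$
$K{\left(-702 \right)} + a{\left(372 \right)} = -702 - \frac{1}{633} = - \frac{444367}{633}$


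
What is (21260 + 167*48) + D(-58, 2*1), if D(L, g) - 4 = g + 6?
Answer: 29288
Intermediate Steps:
D(L, g) = 10 + g (D(L, g) = 4 + (g + 6) = 4 + (6 + g) = 10 + g)
(21260 + 167*48) + D(-58, 2*1) = (21260 + 167*48) + (10 + 2*1) = (21260 + 8016) + (10 + 2) = 29276 + 12 = 29288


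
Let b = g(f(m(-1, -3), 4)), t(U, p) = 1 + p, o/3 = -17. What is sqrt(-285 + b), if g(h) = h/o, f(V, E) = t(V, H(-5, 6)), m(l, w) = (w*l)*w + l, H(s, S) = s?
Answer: I*sqrt(741081)/51 ≈ 16.88*I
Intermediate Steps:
o = -51 (o = 3*(-17) = -51)
m(l, w) = l + l*w**2 (m(l, w) = (l*w)*w + l = l*w**2 + l = l + l*w**2)
f(V, E) = -4 (f(V, E) = 1 - 5 = -4)
g(h) = -h/51 (g(h) = h/(-51) = h*(-1/51) = -h/51)
b = 4/51 (b = -1/51*(-4) = 4/51 ≈ 0.078431)
sqrt(-285 + b) = sqrt(-285 + 4/51) = sqrt(-14531/51) = I*sqrt(741081)/51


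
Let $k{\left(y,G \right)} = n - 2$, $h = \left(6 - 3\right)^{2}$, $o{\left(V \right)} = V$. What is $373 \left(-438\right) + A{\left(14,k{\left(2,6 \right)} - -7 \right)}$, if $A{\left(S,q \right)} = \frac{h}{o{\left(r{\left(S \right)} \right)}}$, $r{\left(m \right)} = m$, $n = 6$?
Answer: $- \frac{2287227}{14} \approx -1.6337 \cdot 10^{5}$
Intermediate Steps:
$h = 9$ ($h = 3^{2} = 9$)
$k{\left(y,G \right)} = 4$ ($k{\left(y,G \right)} = 6 - 2 = 4$)
$A{\left(S,q \right)} = \frac{9}{S}$
$373 \left(-438\right) + A{\left(14,k{\left(2,6 \right)} - -7 \right)} = 373 \left(-438\right) + \frac{9}{14} = -163374 + 9 \cdot \frac{1}{14} = -163374 + \frac{9}{14} = - \frac{2287227}{14}$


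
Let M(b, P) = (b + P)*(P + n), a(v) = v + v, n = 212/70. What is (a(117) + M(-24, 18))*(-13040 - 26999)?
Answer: -151107186/35 ≈ -4.3173e+6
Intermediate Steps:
n = 106/35 (n = 212*(1/70) = 106/35 ≈ 3.0286)
a(v) = 2*v
M(b, P) = (106/35 + P)*(P + b) (M(b, P) = (b + P)*(P + 106/35) = (P + b)*(106/35 + P) = (106/35 + P)*(P + b))
(a(117) + M(-24, 18))*(-13040 - 26999) = (2*117 + (18**2 + (106/35)*18 + (106/35)*(-24) + 18*(-24)))*(-13040 - 26999) = (234 + (324 + 1908/35 - 2544/35 - 432))*(-40039) = (234 - 4416/35)*(-40039) = (3774/35)*(-40039) = -151107186/35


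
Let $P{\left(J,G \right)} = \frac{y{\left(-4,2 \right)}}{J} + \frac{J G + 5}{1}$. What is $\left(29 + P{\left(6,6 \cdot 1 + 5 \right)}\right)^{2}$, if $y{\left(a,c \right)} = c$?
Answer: $\frac{90601}{9} \approx 10067.0$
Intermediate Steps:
$P{\left(J,G \right)} = 5 + \frac{2}{J} + G J$ ($P{\left(J,G \right)} = \frac{2}{J} + \frac{J G + 5}{1} = \frac{2}{J} + \left(G J + 5\right) 1 = \frac{2}{J} + \left(5 + G J\right) 1 = \frac{2}{J} + \left(5 + G J\right) = 5 + \frac{2}{J} + G J$)
$\left(29 + P{\left(6,6 \cdot 1 + 5 \right)}\right)^{2} = \left(29 + \left(5 + \frac{2}{6} + \left(6 \cdot 1 + 5\right) 6\right)\right)^{2} = \left(29 + \left(5 + 2 \cdot \frac{1}{6} + \left(6 + 5\right) 6\right)\right)^{2} = \left(29 + \left(5 + \frac{1}{3} + 11 \cdot 6\right)\right)^{2} = \left(29 + \left(5 + \frac{1}{3} + 66\right)\right)^{2} = \left(29 + \frac{214}{3}\right)^{2} = \left(\frac{301}{3}\right)^{2} = \frac{90601}{9}$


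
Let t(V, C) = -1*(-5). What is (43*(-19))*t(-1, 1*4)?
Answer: -4085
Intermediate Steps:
t(V, C) = 5
(43*(-19))*t(-1, 1*4) = (43*(-19))*5 = -817*5 = -4085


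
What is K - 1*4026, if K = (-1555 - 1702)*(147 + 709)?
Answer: -2792018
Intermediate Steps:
K = -2787992 (K = -3257*856 = -2787992)
K - 1*4026 = -2787992 - 1*4026 = -2787992 - 4026 = -2792018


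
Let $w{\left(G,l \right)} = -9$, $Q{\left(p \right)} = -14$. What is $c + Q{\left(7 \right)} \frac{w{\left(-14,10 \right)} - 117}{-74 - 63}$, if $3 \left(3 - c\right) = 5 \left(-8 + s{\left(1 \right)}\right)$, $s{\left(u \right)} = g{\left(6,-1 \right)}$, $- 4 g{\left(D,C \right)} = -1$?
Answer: $\frac{4999}{1644} \approx 3.0408$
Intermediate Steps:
$g{\left(D,C \right)} = \frac{1}{4}$ ($g{\left(D,C \right)} = \left(- \frac{1}{4}\right) \left(-1\right) = \frac{1}{4}$)
$s{\left(u \right)} = \frac{1}{4}$
$c = \frac{191}{12}$ ($c = 3 - \frac{5 \left(-8 + \frac{1}{4}\right)}{3} = 3 - \frac{5 \left(- \frac{31}{4}\right)}{3} = 3 - - \frac{155}{12} = 3 + \frac{155}{12} = \frac{191}{12} \approx 15.917$)
$c + Q{\left(7 \right)} \frac{w{\left(-14,10 \right)} - 117}{-74 - 63} = \frac{191}{12} - 14 \frac{-9 - 117}{-74 - 63} = \frac{191}{12} - 14 \left(- \frac{126}{-137}\right) = \frac{191}{12} - 14 \left(\left(-126\right) \left(- \frac{1}{137}\right)\right) = \frac{191}{12} - \frac{1764}{137} = \frac{4999}{1644}$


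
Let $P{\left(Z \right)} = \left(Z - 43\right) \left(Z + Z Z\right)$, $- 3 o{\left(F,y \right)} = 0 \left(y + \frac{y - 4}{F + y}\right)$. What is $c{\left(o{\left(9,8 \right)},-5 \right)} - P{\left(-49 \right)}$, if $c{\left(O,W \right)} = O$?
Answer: $216384$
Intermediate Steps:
$o{\left(F,y \right)} = 0$ ($o{\left(F,y \right)} = - \frac{0 \left(y + \frac{y - 4}{F + y}\right)}{3} = - \frac{0 \left(y + \frac{-4 + y}{F + y}\right)}{3} = \left(- \frac{1}{3}\right) 0 = 0$)
$P{\left(Z \right)} = \left(-43 + Z\right) \left(Z + Z^{2}\right)$
$c{\left(o{\left(9,8 \right)},-5 \right)} - P{\left(-49 \right)} = 0 - - 49 \left(-43 + \left(-49\right)^{2} - -2058\right) = 0 - - 49 \left(-43 + 2401 + 2058\right) = 0 - \left(-49\right) 4416 = 0 - -216384 = 0 + 216384 = 216384$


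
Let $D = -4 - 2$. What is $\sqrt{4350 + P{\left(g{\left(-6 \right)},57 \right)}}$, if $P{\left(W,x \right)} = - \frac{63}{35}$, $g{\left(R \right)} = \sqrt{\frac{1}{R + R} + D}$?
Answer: $\frac{\sqrt{108705}}{5} \approx 65.941$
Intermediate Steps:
$D = -6$
$g{\left(R \right)} = \sqrt{-6 + \frac{1}{2 R}}$ ($g{\left(R \right)} = \sqrt{\frac{1}{R + R} - 6} = \sqrt{\frac{1}{2 R} - 6} = \sqrt{-6 + \frac{1}{2 R}}$)
$P{\left(W,x \right)} = - \frac{9}{5}$ ($P{\left(W,x \right)} = \left(-63\right) \frac{1}{35} = - \frac{9}{5}$)
$\sqrt{4350 + P{\left(g{\left(-6 \right)},57 \right)}} = \sqrt{4350 - \frac{9}{5}} = \sqrt{\frac{21741}{5}} = \frac{\sqrt{108705}}{5}$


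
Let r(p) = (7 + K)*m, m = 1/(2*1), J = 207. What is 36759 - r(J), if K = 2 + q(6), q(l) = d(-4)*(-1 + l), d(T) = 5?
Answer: 36742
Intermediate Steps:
q(l) = -5 + 5*l (q(l) = 5*(-1 + l) = -5 + 5*l)
m = 1/2 ≈ 0.50000
K = 27 (K = 2 + (-5 + 5*6) = 2 + (-5 + 30) = 2 + 25 = 27)
r(p) = 17 (r(p) = (7 + 27)*(1/2) = 34*(1/2) = 17)
36759 - r(J) = 36759 - 1*17 = 36759 - 17 = 36742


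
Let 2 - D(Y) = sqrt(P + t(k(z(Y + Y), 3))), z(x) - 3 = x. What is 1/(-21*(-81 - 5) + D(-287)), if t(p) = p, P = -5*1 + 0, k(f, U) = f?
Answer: 113/204340 + 3*I/408680 ≈ 0.000553 + 7.3407e-6*I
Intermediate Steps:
z(x) = 3 + x
P = -5 (P = -5 + 0 = -5)
D(Y) = 2 - sqrt(-2 + 2*Y) (D(Y) = 2 - sqrt(-5 + (3 + (Y + Y))) = 2 - sqrt(-5 + (3 + 2*Y)) = 2 - sqrt(-2 + 2*Y))
1/(-21*(-81 - 5) + D(-287)) = 1/(-21*(-81 - 5) + (2 - sqrt(-2 + 2*(-287)))) = 1/(-21*(-86) + (2 - sqrt(-2 - 574))) = 1/(1806 + (2 - sqrt(-576))) = 1/(1806 + (2 - 24*I)) = 1/(1808 - 24*I) = (1808 + 24*I)/3269440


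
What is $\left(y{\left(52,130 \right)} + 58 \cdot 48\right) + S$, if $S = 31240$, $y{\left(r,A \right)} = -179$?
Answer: $33845$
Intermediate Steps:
$\left(y{\left(52,130 \right)} + 58 \cdot 48\right) + S = \left(-179 + 58 \cdot 48\right) + 31240 = \left(-179 + 2784\right) + 31240 = 2605 + 31240 = 33845$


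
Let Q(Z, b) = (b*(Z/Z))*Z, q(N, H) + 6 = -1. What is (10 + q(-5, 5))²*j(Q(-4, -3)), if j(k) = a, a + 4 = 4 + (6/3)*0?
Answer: 0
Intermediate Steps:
q(N, H) = -7 (q(N, H) = -6 - 1 = -7)
Q(Z, b) = Z*b (Q(Z, b) = (b*1)*Z = b*Z = Z*b)
a = 0 (a = -4 + (4 + (6/3)*0) = -4 + (4 + (6*(⅓))*0) = -4 + (4 + 2*0) = -4 + (4 + 0) = -4 + 4 = 0)
j(k) = 0
(10 + q(-5, 5))²*j(Q(-4, -3)) = (10 - 7)²*0 = 3²*0 = 9*0 = 0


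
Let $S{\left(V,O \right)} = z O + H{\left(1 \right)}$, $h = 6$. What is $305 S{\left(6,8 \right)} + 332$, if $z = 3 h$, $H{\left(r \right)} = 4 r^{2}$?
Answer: $45472$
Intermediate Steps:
$z = 18$ ($z = 3 \cdot 6 = 18$)
$S{\left(V,O \right)} = 4 + 18 O$ ($S{\left(V,O \right)} = 18 O + 4 \cdot 1^{2} = 18 O + 4 \cdot 1 = 18 O + 4 = 4 + 18 O$)
$305 S{\left(6,8 \right)} + 332 = 305 \left(4 + 18 \cdot 8\right) + 332 = 305 \left(4 + 144\right) + 332 = 305 \cdot 148 + 332 = 45140 + 332 = 45472$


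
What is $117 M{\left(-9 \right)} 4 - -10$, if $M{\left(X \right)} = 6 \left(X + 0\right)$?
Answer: $-25262$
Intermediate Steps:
$M{\left(X \right)} = 6 X$
$117 M{\left(-9 \right)} 4 - -10 = 117 \cdot 6 \left(-9\right) 4 - -10 = 117 \left(\left(-54\right) 4\right) + \left(-60 + 70\right) = 117 \left(-216\right) + 10 = -25272 + 10 = -25262$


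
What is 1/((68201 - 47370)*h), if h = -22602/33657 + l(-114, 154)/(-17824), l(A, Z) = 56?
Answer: -24995932/351299920835 ≈ -7.1153e-5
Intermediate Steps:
h = -16864285/24995932 (h = -22602/33657 + 56/(-17824) = -22602*1/33657 + 56*(-1/17824) = -7534/11219 - 7/2228 = -16864285/24995932 ≈ -0.67468)
1/((68201 - 47370)*h) = 1/((68201 - 47370)*(-16864285/24995932)) = -24995932/16864285/20831 = (1/20831)*(-24995932/16864285) = -24995932/351299920835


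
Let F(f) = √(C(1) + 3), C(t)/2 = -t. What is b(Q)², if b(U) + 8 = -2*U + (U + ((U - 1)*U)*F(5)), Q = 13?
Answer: 18225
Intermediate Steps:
C(t) = -2*t (C(t) = 2*(-t) = -2*t)
F(f) = 1 (F(f) = √(-2*1 + 3) = √(-2 + 3) = √1 = 1)
b(U) = -8 - U + U*(-1 + U) (b(U) = -8 + (-2*U + (U + ((U - 1)*U)*1)) = -8 + (-2*U + (U + ((-1 + U)*U)*1)) = -8 + (-2*U + (U + (U*(-1 + U))*1)) = -8 + (-2*U + (U + U*(-1 + U))) = -8 + (-U + U*(-1 + U)) = -8 - U + U*(-1 + U))
b(Q)² = (-8 + 13² - 2*13)² = (-8 + 169 - 26)² = 135² = 18225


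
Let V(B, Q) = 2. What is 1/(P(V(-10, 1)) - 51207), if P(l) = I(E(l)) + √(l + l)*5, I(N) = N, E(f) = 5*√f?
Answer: -51197/2621132759 - 5*√2/2621132759 ≈ -1.9535e-5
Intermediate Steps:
P(l) = 5*√l + 5*√2*√l (P(l) = 5*√l + √(l + l)*5 = 5*√l + √(2*l)*5 = 5*√l + (√2*√l)*5 = 5*√l + 5*√2*√l)
1/(P(V(-10, 1)) - 51207) = 1/(5*√2*(1 + √2) - 51207) = 1/(-51207 + 5*√2*(1 + √2))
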